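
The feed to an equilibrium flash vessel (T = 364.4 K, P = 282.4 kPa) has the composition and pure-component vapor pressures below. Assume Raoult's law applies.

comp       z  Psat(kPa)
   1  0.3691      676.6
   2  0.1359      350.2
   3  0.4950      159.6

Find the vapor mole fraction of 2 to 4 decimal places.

Raoult's law: Kᵢ = Pᵢˢᵃᵗ/P = Pᵢˢᵃᵗ/282.4.
  K_1 = 676.6/282.4 = 2.395892, K_2 = 350.2/282.4 = 1.240085, K_3 = 159.6/282.4 = 0.565156
Let ψ = V/F and solve Σ zᵢ(Kᵢ−1)/(1+ψ(Kᵢ−1)) = 0.
Feasibility: ΣzᵢKᵢ = 1.3326, Σzᵢ/Kᵢ = 1.1395 — both > 1, two phases present.
Iterate (Newton) starting at ψ = 0.5:
  ψ = 0.5000: g = 0.05752, g' = -0.4085 → ψ = 0.6408
  ψ = 0.6408: g = 0.00184, g' = -0.3861 → ψ = 0.6456
Converged at ψ = 0.6456.
Compositions from xᵢ = zᵢ/(1+ψ(Kᵢ−1)), yᵢ = Kᵢxᵢ:
  1: x = 0.1941, y = 0.4652
  2: x = 0.1177, y = 0.1459
  3: x = 0.6882, y = 0.3889

y_2 = 0.1459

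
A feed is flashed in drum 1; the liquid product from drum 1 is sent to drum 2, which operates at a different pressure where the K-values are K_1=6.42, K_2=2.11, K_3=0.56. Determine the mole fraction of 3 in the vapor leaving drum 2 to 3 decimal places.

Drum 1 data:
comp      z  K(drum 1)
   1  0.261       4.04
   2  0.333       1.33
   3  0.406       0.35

y_3 (drum 2) = 0.443

Drum 1:
Newton iteration, ψ₁⁰ = 0.5:
  ψ₁ = 0.500: g = 0.0182, g' = -0.783 → ψ₁ = 0.523
Converged at ψ₁ = 0.523.
Drum-1 compositions:
  1: x = 0.101, y = 0.407
  2: x = 0.284, y = 0.378
  3: x = 0.615, y = 0.215
Drum-2 feed = drum-1 liquid: z₂ = (0.1007, 0.2840, 0.6153).
Drum 2:
Newton–Raphson from ψ₂ = 0.5:
  ψ₂ = 0.500: g = 0.0028, g' = -0.555 → ψ₂ = 0.505
Converged at ψ₂ = 0.505.
  1: x = 0.027, y = 0.173
  2: x = 0.182, y = 0.384
  3: x = 0.791, y = 0.443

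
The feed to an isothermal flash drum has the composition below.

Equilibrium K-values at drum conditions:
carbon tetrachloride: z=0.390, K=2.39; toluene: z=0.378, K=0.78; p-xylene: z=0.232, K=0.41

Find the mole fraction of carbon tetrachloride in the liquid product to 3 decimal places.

Iterate (Newton) starting at V/F = 0.5:
  V/F = 0.500: g = 0.0322, g' = -0.448 → V/F = 0.572
  V/F = 0.572: g = 0.0003, g' = -0.442 → V/F = 0.573
Converged at V/F = 0.573.
Compositions from xᵢ = zᵢ/(1+V/F(Kᵢ−1)), yᵢ = Kᵢxᵢ:
  carbon tetrachloride: x = 0.217, y = 0.519
  toluene: x = 0.432, y = 0.337
  p-xylene: x = 0.350, y = 0.144

x_carbon tetrachloride = 0.217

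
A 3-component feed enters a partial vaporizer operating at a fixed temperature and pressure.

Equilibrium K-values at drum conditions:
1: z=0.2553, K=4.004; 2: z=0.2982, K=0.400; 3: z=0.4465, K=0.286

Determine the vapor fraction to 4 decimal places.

ψ = 0.1338

Material balance + equilibrium reduce to Σ zᵢ(Kᵢ−1)/(1+ψ(Kᵢ−1)) = 0.
Feasibility: ΣzᵢKᵢ = 1.2692, Σzᵢ/Kᵢ = 2.3705 — both > 1, two phases present.
Newton iteration, ψ⁰ = 0.5:
  ψ = 0.5000: g = -0.44488, g' = -1.1377 → ψ = 0.1090
  ψ = 0.1090: g = 0.04068, g' = -1.6983 → ψ = 0.1329
  ψ = 0.1329: g = 0.00144, g' = -1.5813 → ψ = 0.1338
Converged at ψ = 0.1338.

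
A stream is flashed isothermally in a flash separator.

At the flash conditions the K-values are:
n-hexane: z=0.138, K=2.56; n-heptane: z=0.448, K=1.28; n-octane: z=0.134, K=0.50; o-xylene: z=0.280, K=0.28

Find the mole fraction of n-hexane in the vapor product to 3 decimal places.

y_n-hexane = 0.289

Rachford–Rice: g(ψ) = Σ zᵢ(Kᵢ−1)/(1+ψ(Kᵢ−1)) = 0.
g(0) = ΣzᵢKᵢ − 1 = 0.072 and g(1) = 1 − Σzᵢ/Kᵢ = -0.672, so a root lies in (0, 1).
Newton–Raphson from ψ = 0.5:
  ψ = 0.500: g = -0.1734, g' = -0.547 → ψ = 0.183
  ψ = 0.183: g = -0.0192, g' = -0.468 → ψ = 0.142
Converged at ψ = 0.142.
Compositions from xᵢ = zᵢ/(1+ψ(Kᵢ−1)), yᵢ = Kᵢxᵢ:
  n-hexane: x = 0.113, y = 0.289
  n-heptane: x = 0.431, y = 0.551
  n-octane: x = 0.144, y = 0.072
  o-xylene: x = 0.312, y = 0.087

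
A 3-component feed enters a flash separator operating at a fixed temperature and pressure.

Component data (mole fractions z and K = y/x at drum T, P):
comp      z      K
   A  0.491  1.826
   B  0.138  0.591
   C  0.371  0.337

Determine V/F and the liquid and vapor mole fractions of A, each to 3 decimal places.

V/F = 0.206, x_A = 0.420, y_A = 0.766

Material balance + equilibrium reduce to Σ zᵢ(Kᵢ−1)/(1+V/F(Kᵢ−1)) = 0.
Check two-phase: ΣzᵢKᵢ = 1.103 > 1 and Σzᵢ/Kᵢ = 1.603 > 1, so g(0) = 0.103 > 0 and g(1) = -0.603 < 0.
Iterate (Newton) starting at V/F = 0.5:
  V/F = 0.500: g = -0.1519, g' = -0.569 → V/F = 0.233
  V/F = 0.233: g = -0.0133, g' = -0.492 → V/F = 0.206
Converged at V/F = 0.206.
Compositions from xᵢ = zᵢ/(1+V/F(Kᵢ−1)), yᵢ = Kᵢxᵢ:
  A: x = 0.420, y = 0.766
  B: x = 0.151, y = 0.089
  C: x = 0.430, y = 0.145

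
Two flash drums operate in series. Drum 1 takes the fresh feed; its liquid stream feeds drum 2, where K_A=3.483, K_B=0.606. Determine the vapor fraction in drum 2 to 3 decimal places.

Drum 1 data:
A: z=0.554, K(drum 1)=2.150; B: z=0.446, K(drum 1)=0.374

Drum 1:
Let ψ₁ = V/F and solve Σ zᵢ(Kᵢ−1)/(1+ψ₁(Kᵢ−1)) = 0.
Check two-phase: ΣzᵢKᵢ = 1.358 > 1 and Σzᵢ/Kᵢ = 1.450 > 1, so g(0) = 0.358 > 0 and g(1) = -0.450 < 0.
Newton–Raphson from ψ₁ = 0.5:
  ψ₁ = 0.500: g = -0.0019, g' = -0.666 → ψ₁ = 0.497
Converged at ψ₁ = 0.497.
Drum-1 compositions:
  A: x = 0.352, y = 0.758
  B: x = 0.648, y = 0.242
Drum-2 feed = drum-1 liquid: z₂ = (0.3525, 0.6475).
Drum 2:
Rachford–Rice: g(ψ₂) = Σ zᵢ(Kᵢ−1)/(1+ψ₂(Kᵢ−1)) = 0.
Feasibility: ΣzᵢKᵢ = 1.620, Σzᵢ/Kᵢ = 1.170 — both > 1, two phases present.
Newton–Raphson from ψ₂ = 0.5:
  ψ₂ = 0.500: g = 0.0727, g' = -0.588 → ψ₂ = 0.624
  ψ₂ = 0.624: g = 0.0052, g' = -0.511 → ψ₂ = 0.634
Converged at ψ₂ = 0.634.
  A: x = 0.137, y = 0.477
  B: x = 0.863, y = 0.523

V/F (drum 2) = 0.634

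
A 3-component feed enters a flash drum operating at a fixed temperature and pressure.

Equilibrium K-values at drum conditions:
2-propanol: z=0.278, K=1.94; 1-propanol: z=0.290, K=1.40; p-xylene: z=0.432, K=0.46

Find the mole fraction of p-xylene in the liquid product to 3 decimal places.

x_p-xylene = 0.543

Material balance + equilibrium reduce to Σ zᵢ(Kᵢ−1)/(1+ψ(Kᵢ−1)) = 0.
Check two-phase: ΣzᵢKᵢ = 1.144 > 1 and Σzᵢ/Kᵢ = 1.290 > 1, so g(0) = 0.144 > 0 and g(1) = -0.290 < 0.
Iterate (Newton) starting at ψ = 0.37:
  ψ = 0.370: g = 0.0034, g' = -0.367 → ψ = 0.379
Converged at ψ = 0.379.
Compositions from xᵢ = zᵢ/(1+ψ(Kᵢ−1)), yᵢ = Kᵢxᵢ:
  2-propanol: x = 0.205, y = 0.398
  1-propanol: x = 0.252, y = 0.353
  p-xylene: x = 0.543, y = 0.250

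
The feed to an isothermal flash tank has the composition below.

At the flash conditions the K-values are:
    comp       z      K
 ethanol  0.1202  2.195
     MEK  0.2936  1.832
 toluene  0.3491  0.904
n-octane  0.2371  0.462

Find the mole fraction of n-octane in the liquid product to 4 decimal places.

x_n-octane = 0.3721

Material balance + equilibrium reduce to Σ zᵢ(Kᵢ−1)/(1+β(Kᵢ−1)) = 0.
g(0) = ΣzᵢKᵢ − 1 = 0.2268 and g(1) = 1 − Σzᵢ/Kᵢ = -0.1144, so a root lies in (0, 1).
Newton iteration, β⁰ = 0.62:
  β = 0.6200: g = 0.01662, g' = -0.3032 → β = 0.6748
  β = 0.6748: g = -0.00014, g' = -0.3088 → β = 0.6743
Converged at β = 0.6743.
Compositions from xᵢ = zᵢ/(1+β(Kᵢ−1)), yᵢ = Kᵢxᵢ:
  ethanol: x = 0.0666, y = 0.1461
  MEK: x = 0.1881, y = 0.3446
  toluene: x = 0.3733, y = 0.3374
  n-octane: x = 0.3721, y = 0.1719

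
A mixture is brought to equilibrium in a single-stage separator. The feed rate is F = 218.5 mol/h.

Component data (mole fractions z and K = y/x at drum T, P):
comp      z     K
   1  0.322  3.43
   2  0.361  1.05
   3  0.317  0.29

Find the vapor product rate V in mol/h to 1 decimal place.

Let ψ = V/F and solve Σ zᵢ(Kᵢ−1)/(1+ψ(Kᵢ−1)) = 0.
Feasibility: ΣzᵢKᵢ = 1.575, Σzᵢ/Kᵢ = 1.531 — both > 1, two phases present.
Newton iteration, ψ⁰ = 0.36:
  ψ = 0.360: g = 0.1327, g' = -0.830 → ψ = 0.520
  ψ = 0.520: g = 0.0066, g' = -0.774 → ψ = 0.528
Converged at ψ = 0.528.
Then V = ψ·F = 0.5283·218.5 = 115.4 mol/h and L = F − V = 103.1 mol/h.

V = 115.4 mol/h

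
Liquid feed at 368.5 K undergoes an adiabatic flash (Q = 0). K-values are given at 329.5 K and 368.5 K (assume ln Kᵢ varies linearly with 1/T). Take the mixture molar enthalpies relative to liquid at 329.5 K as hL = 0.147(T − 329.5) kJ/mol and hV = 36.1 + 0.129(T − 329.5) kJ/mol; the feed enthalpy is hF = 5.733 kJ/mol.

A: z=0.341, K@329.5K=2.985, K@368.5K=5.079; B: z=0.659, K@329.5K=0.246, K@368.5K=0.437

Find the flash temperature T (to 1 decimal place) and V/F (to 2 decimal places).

T = 332.3 K, V/F = 0.15

Adiabatic flash: solve Rachford–Rice at each trial T, then check hF = ψ·hV(T) + (1−ψ)·hL(T).
  T = 329.5 K: K = (2.985, 0.246), RR gives ψ = 0.120, H_out = 4.342 kJ/mol
  T = 368.5 K: K = (5.079, 0.437), RR gives ψ = 0.444, H_out = 21.454 kJ/mol
  T = 349.0 K: K = (3.952, 0.333), RR gives ψ = 0.288, H_out = 13.167 kJ/mol
  T = 339.2 K: K = (3.446, 0.287), RR gives ψ = 0.209, H_out = 8.936 kJ/mol
  T = 334.4 K: K = (3.213, 0.266), RR gives ψ = 0.167, H_out = 6.735 kJ/mol
  T = 331.9 K: K = (3.095, 0.256), RR gives ψ = 0.144, H_out = 5.536 kJ/mol
  T = 333.1 K: K = (3.151, 0.261), RR gives ψ = 0.155, H_out = 6.117 kJ/mol
Linear interpolation between T = 331.9 (H_out = 5.536) and T = 333.1 (H_out = 6.117) on hF = 5.733 gives T ≈ 332.3 K, at which ψ = 0.15.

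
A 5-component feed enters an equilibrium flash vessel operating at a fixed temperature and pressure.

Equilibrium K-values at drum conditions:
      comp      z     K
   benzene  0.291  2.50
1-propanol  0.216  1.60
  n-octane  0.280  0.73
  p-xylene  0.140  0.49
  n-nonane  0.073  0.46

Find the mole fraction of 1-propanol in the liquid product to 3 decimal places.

Rachford–Rice: g(V/F) = Σ zᵢ(Kᵢ−1)/(1+V/F(Kᵢ−1)) = 0.
g(0) = ΣzᵢKᵢ − 1 = 0.380 and g(1) = 1 − Σzᵢ/Kᵢ = -0.079, so a root lies in (0, 1).
Newton iteration, V/F⁰ = 0.5:
  V/F = 0.500: g = 0.1119, g' = -0.393 → V/F = 0.785
  V/F = 0.785: g = 0.0052, g' = -0.372 → V/F = 0.799
Converged at V/F = 0.799.
Compositions from xᵢ = zᵢ/(1+V/F(Kᵢ−1)), yᵢ = Kᵢxᵢ:
  benzene: x = 0.132, y = 0.331
  1-propanol: x = 0.146, y = 0.234
  n-octane: x = 0.357, y = 0.261
  p-xylene: x = 0.236, y = 0.116
  n-nonane: x = 0.128, y = 0.059

x_1-propanol = 0.146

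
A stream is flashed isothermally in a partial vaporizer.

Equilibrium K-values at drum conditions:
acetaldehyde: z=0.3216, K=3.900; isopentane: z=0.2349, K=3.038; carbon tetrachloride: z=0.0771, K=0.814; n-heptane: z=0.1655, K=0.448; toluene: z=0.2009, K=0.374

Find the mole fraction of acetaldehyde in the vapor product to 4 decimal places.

Let ψ = V/F and solve Σ zᵢ(Kᵢ−1)/(1+ψ(Kᵢ−1)) = 0.
g(0) = ΣzᵢKᵢ − 1 = 1.1799 and g(1) = 1 − Σzᵢ/Kᵢ = -0.1611, so a root lies in (0, 1).
Newton iteration, ψ⁰ = 0.68:
  ψ = 0.6800: g = 0.13281, g' = -0.8490 → ψ = 0.8364
  ψ = 0.8364: g = -0.00143, g' = -0.8885 → ψ = 0.8348
Converged at ψ = 0.8348.
Compositions from xᵢ = zᵢ/(1+ψ(Kᵢ−1)), yᵢ = Kᵢxᵢ:
  acetaldehyde: x = 0.0940, y = 0.3666
  isopentane: x = 0.0870, y = 0.2642
  carbon tetrachloride: x = 0.0913, y = 0.0743
  n-heptane: x = 0.3069, y = 0.1375
  toluene: x = 0.4208, y = 0.1574

y_acetaldehyde = 0.3666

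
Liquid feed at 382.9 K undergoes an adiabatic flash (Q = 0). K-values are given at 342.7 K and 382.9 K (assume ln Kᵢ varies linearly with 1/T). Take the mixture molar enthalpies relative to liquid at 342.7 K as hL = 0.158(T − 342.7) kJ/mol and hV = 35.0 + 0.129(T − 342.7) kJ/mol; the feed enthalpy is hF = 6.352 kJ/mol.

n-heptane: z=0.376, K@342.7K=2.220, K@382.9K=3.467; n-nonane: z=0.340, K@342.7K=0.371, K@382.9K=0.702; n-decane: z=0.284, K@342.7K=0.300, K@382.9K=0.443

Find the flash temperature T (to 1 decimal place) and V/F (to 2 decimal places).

T = 349.1 K, V/F = 0.15

Adiabatic flash: solve Rachford–Rice at each trial T, then check hF = ψ·hV(T) + (1−ψ)·hL(T).
  T = 342.7 K: K = (2.220, 0.371, 0.300), RR gives ψ = 0.057, H_out = 1.996 kJ/mol
  T = 382.9 K: K = (3.467, 0.702, 0.443), RR gives ψ = 0.621, H_out = 27.373 kJ/mol
  T = 362.8 K: K = (2.809, 0.519, 0.369), RR gives ψ = 0.337, H_out = 14.763 kJ/mol
  T = 352.8 K: K = (2.507, 0.441, 0.334), RR gives ψ = 0.204, H_out = 8.678 kJ/mol
  T = 347.8 K: K = (2.363, 0.406, 0.317), RR gives ψ = 0.134, H_out = 5.478 kJ/mol
  T = 350.3 K: K = (2.434, 0.423, 0.325), RR gives ψ = 0.170, H_out = 7.099 kJ/mol
  T = 349.1 K: K = (2.400, 0.415, 0.321), RR gives ψ = 0.153, H_out = 6.327 kJ/mol
Linear interpolation between T = 349.1 (H_out = 6.327) and T = 350.3 (H_out = 7.099) on hF = 6.352 gives T ≈ 349.1 K, at which ψ = 0.15.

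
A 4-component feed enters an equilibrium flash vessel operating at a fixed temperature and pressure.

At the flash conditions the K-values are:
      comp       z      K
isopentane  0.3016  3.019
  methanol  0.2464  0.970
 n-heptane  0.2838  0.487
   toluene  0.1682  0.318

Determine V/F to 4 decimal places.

V/F = 0.3822

Rachford–Rice: g(V/F) = Σ zᵢ(Kᵢ−1)/(1+V/F(Kᵢ−1)) = 0.
Feasibility: ΣzᵢKᵢ = 1.3412, Σzᵢ/Kᵢ = 1.4656 — both > 1, two phases present.
Iterate (Newton) starting at V/F = 0.5:
  V/F = 0.5000: g = -0.07437, g' = -0.6199 → V/F = 0.3800
  V/F = 0.3800: g = 0.00138, g' = -0.6516 → V/F = 0.3822
Converged at V/F = 0.3822.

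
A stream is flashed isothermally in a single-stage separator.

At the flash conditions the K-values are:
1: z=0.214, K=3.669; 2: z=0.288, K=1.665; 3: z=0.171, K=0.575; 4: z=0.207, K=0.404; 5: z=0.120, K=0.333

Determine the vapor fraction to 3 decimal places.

Let ψ = V/F and solve Σ zᵢ(Kᵢ−1)/(1+ψ(Kᵢ−1)) = 0.
Check two-phase: ΣzᵢKᵢ = 1.487 > 1 and Σzᵢ/Kᵢ = 1.401 > 1, so g(0) = 0.487 > 0 and g(1) = -0.401 < 0.
Newton iteration, ψ⁰ = 0.35:
  ψ = 0.350: g = 0.1050, g' = -0.742 → ψ = 0.491
  ψ = 0.491: g = 0.0060, g' = -0.672 → ψ = 0.500
Converged at ψ = 0.500.

ψ = 0.500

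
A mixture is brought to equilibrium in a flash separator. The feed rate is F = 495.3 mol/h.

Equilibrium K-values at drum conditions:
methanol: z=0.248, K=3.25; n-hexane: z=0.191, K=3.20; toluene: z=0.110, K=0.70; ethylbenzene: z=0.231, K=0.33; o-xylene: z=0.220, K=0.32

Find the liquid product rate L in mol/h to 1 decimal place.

L = 265.8 mol/h

Material balance + equilibrium reduce to Σ zᵢ(Kᵢ−1)/(1+V/F(Kᵢ−1)) = 0.
g(0) = ΣzᵢKᵢ − 1 = 0.641 and g(1) = 1 − Σzᵢ/Kᵢ = -0.681, so a root lies in (0, 1).
Newton–Raphson from V/F = 0.57:
  V/F = 0.570: g = -0.1036, g' = -0.980 → V/F = 0.464
  V/F = 0.464: g = -0.0008, g' = -0.976 → V/F = 0.463
Converged at V/F = 0.463.
Then V = V/F·F = 0.4634·495.3 = 229.5 mol/h and L = F − V = 265.8 mol/h.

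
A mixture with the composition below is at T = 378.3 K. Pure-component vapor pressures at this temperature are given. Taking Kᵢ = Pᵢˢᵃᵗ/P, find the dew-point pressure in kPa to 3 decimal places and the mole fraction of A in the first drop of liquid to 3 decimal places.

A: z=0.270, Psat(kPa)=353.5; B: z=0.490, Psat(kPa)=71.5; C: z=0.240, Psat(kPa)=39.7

At the dew point ψ → 1, so Σzᵢ/Kᵢ = 1 with Kᵢ = Pᵢˢᵃᵗ/P ⇒ 1/P = Σzᵢ/Pᵢˢᵃᵗ.
1/P = 0.270/353.5 + 0.490/71.5 + 0.240/39.7 = 0.013662 ⇒ P = 73.194 kPa
xᵢ = zᵢP/Pᵢˢᵃᵗ ⇒ x_A = 0.270·73.194/353.5 = 0.056

Pdew = 73.194 kPa, x_A = 0.056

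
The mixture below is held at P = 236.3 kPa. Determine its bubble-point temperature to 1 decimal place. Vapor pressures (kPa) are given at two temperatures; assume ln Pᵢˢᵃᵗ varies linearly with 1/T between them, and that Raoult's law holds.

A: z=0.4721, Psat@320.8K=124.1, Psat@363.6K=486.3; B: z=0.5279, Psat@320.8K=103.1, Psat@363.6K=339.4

Bubble-point temperature: ΣzᵢPᵢˢᵃᵗ(T) = P. Interpolate ln Pᵢˢᵃᵗ = aᵢ + bᵢ/T.
  T = 320.8 K: ΣzᵢPᵢˢᵃᵗ = 113.01 kPa
  T = 363.6 K: ΣzᵢPᵢˢᵃᵗ = 408.75 kPa
  T = 342.2 K: ΣzᵢPᵢˢᵃᵗ = 223.54 kPa
  T = 352.9 K: ΣzᵢPᵢˢᵃᵗ = 304.99 kPa
  T = 347.5 K: ΣzᵢPᵢˢᵃᵗ = 261.34 kPa
  T = 344.9 K: ΣzᵢPᵢˢᵃᵗ = 242.20 kPa
  T = 343.5 K: ΣzᵢPᵢˢᵃᵗ = 232.37 kPa
Interpolating between 343.5 K and 344.9 K gives T ≈ 344.1 K.

T = 344.1 K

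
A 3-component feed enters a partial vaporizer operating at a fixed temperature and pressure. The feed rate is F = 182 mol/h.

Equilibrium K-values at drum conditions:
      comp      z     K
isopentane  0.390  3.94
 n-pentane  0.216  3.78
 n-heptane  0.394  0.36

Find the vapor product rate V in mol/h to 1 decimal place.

Material balance + equilibrium reduce to Σ zᵢ(Kᵢ−1)/(1+ψ(Kᵢ−1)) = 0.
Feasibility: ΣzᵢKᵢ = 2.495, Σzᵢ/Kᵢ = 1.251 — both > 1, two phases present.
Newton–Raphson from ψ = 0.5:
  ψ = 0.500: g = 0.3446, g' = -1.194 → ψ = 0.789
  ψ = 0.789: g = 0.0244, g' = -1.128 → ψ = 0.810
Converged at ψ = 0.810.
Then V = ψ·F = 0.8101·182 = 147.4 mol/h and L = F − V = 34.6 mol/h.

V = 147.4 mol/h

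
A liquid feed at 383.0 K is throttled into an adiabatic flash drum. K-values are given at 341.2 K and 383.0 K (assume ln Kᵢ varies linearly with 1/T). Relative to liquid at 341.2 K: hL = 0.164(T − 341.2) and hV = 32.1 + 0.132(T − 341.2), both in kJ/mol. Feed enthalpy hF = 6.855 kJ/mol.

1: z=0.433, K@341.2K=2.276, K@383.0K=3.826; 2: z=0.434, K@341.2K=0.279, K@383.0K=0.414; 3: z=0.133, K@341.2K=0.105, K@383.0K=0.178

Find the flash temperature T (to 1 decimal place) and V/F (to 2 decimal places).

T = 346.6 K, V/F = 0.19

Adiabatic flash: solve Rachford–Rice at each trial T, then check hF = ψ·hV(T) + (1−ψ)·hL(T).
  T = 341.2 K: K = (2.276, 0.279, 0.105), RR gives ψ = 0.123, H_out = 3.963 kJ/mol
  T = 383.0 K: K = (3.826, 0.414, 0.178), RR gives ψ = 0.467, H_out = 21.219 kJ/mol
  T = 362.1 K: K = (2.995, 0.344, 0.139), RR gives ψ = 0.328, H_out = 13.728 kJ/mol
  T = 351.6 K: K = (2.620, 0.310, 0.121), RR gives ψ = 0.238, H_out = 9.281 kJ/mol
  T = 346.4 K: K = (2.445, 0.295, 0.113), RR gives ψ = 0.185, H_out = 6.771 kJ/mol
  T = 349.0 K: K = (2.531, 0.302, 0.117), RR gives ψ = 0.213, H_out = 8.058 kJ/mol
  T = 347.7 K: K = (2.488, 0.299, 0.115), RR gives ψ = 0.199, H_out = 7.423 kJ/mol
Linear interpolation between T = 346.4 (H_out = 6.771) and T = 347.7 (H_out = 7.423) on hF = 6.855 gives T ≈ 346.6 K, at which ψ = 0.19.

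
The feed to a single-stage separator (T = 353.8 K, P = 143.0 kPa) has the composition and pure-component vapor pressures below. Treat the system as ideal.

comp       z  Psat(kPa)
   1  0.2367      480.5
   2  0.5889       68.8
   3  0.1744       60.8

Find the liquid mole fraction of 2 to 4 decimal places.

Raoult's law: Kᵢ = Pᵢˢᵃᵗ/P = Pᵢˢᵃᵗ/143.0.
  K_1 = 480.5/143.0 = 3.360140, K_2 = 68.8/143.0 = 0.481119, K_3 = 60.8/143.0 = 0.425175
Newton iteration, V/F⁰ = 0.5:
  V/F = 0.5000: g = -0.29705, g' = -0.6800 → V/F = 0.0632
  V/F = 0.0632: g = 0.06622, g' = -1.2301 → V/F = 0.1170
  V/F = 0.1170: g = 0.00497, g' = -1.0556 → V/F = 0.1217
Converged at V/F = 0.1217.
Compositions from xᵢ = zᵢ/(1+V/F(Kᵢ−1)), yᵢ = Kᵢxᵢ:
  1: x = 0.1839, y = 0.6178
  2: x = 0.6286, y = 0.3024
  3: x = 0.1875, y = 0.0797

x_2 = 0.6286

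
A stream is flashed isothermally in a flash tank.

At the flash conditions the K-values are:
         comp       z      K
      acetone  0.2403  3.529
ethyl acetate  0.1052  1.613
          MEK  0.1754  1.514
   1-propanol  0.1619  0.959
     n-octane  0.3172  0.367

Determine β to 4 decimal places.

Let β = V/F and solve Σ zᵢ(Kᵢ−1)/(1+β(Kᵢ−1)) = 0.
Feasibility: ΣzᵢKᵢ = 1.5549, Σzᵢ/Kᵢ = 1.2823 — both > 1, two phases present.
Newton iteration, β⁰ = 0.5:
  β = 0.5000: g = 0.08891, g' = -0.6245 → β = 0.6424
  β = 0.6424: g = 0.00041, g' = -0.6309 → β = 0.6430
Converged at β = 0.6430.

β = 0.6430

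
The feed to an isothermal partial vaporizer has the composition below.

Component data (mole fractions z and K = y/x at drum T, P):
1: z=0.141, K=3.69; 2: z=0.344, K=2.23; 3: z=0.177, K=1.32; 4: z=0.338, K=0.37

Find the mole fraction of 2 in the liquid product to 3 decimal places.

x_2 = 0.181

Material balance + equilibrium reduce to Σ zᵢ(Kᵢ−1)/(1+ψ(Kᵢ−1)) = 0.
g(0) = ΣzᵢKᵢ − 1 = 0.646 and g(1) = 1 − Σzᵢ/Kᵢ = -0.240, so a root lies in (0, 1).
Newton–Raphson from ψ = 0.54:
  ψ = 0.540: g = 0.1345, g' = -0.679 → ψ = 0.738
  ψ = 0.738: g = -0.0034, g' = -0.738 → ψ = 0.734
Converged at ψ = 0.734.
Compositions from xᵢ = zᵢ/(1+ψ(Kᵢ−1)), yᵢ = Kᵢxᵢ:
  1: x = 0.047, y = 0.175
  2: x = 0.181, y = 0.403
  3: x = 0.143, y = 0.189
  4: x = 0.628, y = 0.233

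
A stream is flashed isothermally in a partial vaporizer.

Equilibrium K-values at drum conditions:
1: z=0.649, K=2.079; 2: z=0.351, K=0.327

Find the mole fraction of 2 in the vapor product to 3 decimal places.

Rachford–Rice: g(ψ) = Σ zᵢ(Kᵢ−1)/(1+ψ(Kᵢ−1)) = 0.
Check two-phase: ΣzᵢKᵢ = 1.464 > 1 and Σzᵢ/Kᵢ = 1.386 > 1, so g(0) = 0.464 > 0 and g(1) = -0.386 < 0.
Newton–Raphson from ψ = 0.5:
  ψ = 0.500: g = 0.0988, g' = -0.680 → ψ = 0.645
  ψ = 0.645: g = -0.0048, g' = -0.759 → ψ = 0.639
Converged at ψ = 0.639.
Compositions from xᵢ = zᵢ/(1+ψ(Kᵢ−1)), yᵢ = Kᵢxᵢ:
  1: x = 0.384, y = 0.799
  2: x = 0.616, y = 0.201

y_2 = 0.201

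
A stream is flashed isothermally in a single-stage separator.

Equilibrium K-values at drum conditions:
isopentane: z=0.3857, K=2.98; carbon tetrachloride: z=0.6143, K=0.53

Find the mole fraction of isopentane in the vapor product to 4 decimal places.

Rachford–Rice: g(V/F) = Σ zᵢ(Kᵢ−1)/(1+V/F(Kᵢ−1)) = 0.
Feasibility: ΣzᵢKᵢ = 1.4750, Σzᵢ/Kᵢ = 1.2885 — both > 1, two phases present.
Iterate (Newton) starting at V/F = 0.36:
  V/F = 0.3600: g = 0.09835, g' = -0.7120 → V/F = 0.4981
  V/F = 0.4981: g = 0.00750, g' = -0.6146 → V/F = 0.5103
  V/F = 0.5103: g = 0.00003, g' = -0.6090 → V/F = 0.5104
Converged at V/F = 0.5104.
Compositions from xᵢ = zᵢ/(1+V/F(Kᵢ−1)), yᵢ = Kᵢxᵢ:
  isopentane: x = 0.1918, y = 0.5717
  carbon tetrachloride: x = 0.8082, y = 0.4283

y_isopentane = 0.5717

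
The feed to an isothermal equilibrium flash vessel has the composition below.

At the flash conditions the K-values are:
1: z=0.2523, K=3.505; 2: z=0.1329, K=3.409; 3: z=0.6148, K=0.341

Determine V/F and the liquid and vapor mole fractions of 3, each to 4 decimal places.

V/F = 0.3358, x_3 = 0.7895, y_3 = 0.2692

Rachford–Rice: g(V/F) = Σ zᵢ(Kᵢ−1)/(1+V/F(Kᵢ−1)) = 0.
Feasibility: ΣzᵢKᵢ = 1.5470, Σzᵢ/Kᵢ = 1.9139 — both > 1, two phases present.
Iterate (Newton) starting at V/F = 0.51:
  V/F = 0.5100: g = -0.18910, g' = -1.0662 → V/F = 0.3326
  V/F = 0.3326: g = 0.00357, g' = -1.1467 → V/F = 0.3358
Converged at V/F = 0.3358.
Compositions from xᵢ = zᵢ/(1+V/F(Kᵢ−1)), yᵢ = Kᵢxᵢ:
  1: x = 0.1370, y = 0.4803
  2: x = 0.0735, y = 0.2505
  3: x = 0.7895, y = 0.2692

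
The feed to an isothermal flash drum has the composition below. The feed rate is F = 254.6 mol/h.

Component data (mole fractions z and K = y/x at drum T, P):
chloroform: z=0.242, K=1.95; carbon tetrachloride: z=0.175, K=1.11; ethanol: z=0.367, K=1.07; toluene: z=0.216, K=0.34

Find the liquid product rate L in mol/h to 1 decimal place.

L = 138.8 mol/h

Let ψ = V/F and solve Σ zᵢ(Kᵢ−1)/(1+ψ(Kᵢ−1)) = 0.
Check two-phase: ΣzᵢKᵢ = 1.132 > 1 and Σzᵢ/Kᵢ = 1.260 > 1, so g(0) = 0.132 > 0 and g(1) = -0.260 < 0.
Newton iteration, ψ⁰ = 0.49:
  ψ = 0.490: g = -0.0107, g' = -0.311 → ψ = 0.456
  ψ = 0.456: g = -0.0002, g' = -0.302 → ψ = 0.455
Converged at ψ = 0.455.
Then V = ψ·F = 0.4550·254.6 = 115.8 mol/h and L = F − V = 138.8 mol/h.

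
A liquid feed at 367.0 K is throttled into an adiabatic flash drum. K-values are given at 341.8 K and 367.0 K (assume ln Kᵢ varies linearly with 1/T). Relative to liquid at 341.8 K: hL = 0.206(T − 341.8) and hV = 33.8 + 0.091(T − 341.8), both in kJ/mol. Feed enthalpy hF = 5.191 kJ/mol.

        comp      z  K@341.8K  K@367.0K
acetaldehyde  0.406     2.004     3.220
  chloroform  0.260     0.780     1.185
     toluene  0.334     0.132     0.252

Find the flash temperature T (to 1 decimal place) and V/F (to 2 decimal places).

Adiabatic flash: solve Rachford–Rice at each trial T, then check hF = ψ·hV(T) + (1−ψ)·hL(T).
  T = 341.8 K: K = (2.004, 0.780, 0.132), RR gives ψ = 0.092, H_out = 3.094 kJ/mol
  T = 367.0 K: K = (3.220, 1.185, 0.252), RR gives ψ = 0.576, H_out = 22.992 kJ/mol
  T = 354.4 K: K = (2.562, 0.969, 0.184), RR gives ψ = 0.374, H_out = 14.698 kJ/mol
  T = 348.1 K: K = (2.271, 0.871, 0.157), RR gives ψ = 0.250, H_out = 9.561 kJ/mol
  T = 345.0 K: K = (2.137, 0.825, 0.144), RR gives ψ = 0.178, H_out = 6.594 kJ/mol
  T = 343.4 K: K = (2.070, 0.802, 0.138), RR gives ψ = 0.136, H_out = 4.908 kJ/mol
Linear interpolation between T = 343.4 (H_out = 4.908) and T = 345.0 (H_out = 6.594) on hF = 5.191 gives T ≈ 343.7 K, at which ψ = 0.14.

T = 343.7 K, V/F = 0.14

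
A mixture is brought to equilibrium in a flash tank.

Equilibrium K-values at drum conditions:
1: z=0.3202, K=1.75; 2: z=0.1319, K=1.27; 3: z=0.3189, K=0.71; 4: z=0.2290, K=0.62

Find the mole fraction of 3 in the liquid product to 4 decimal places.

x_3 = 0.3667

Iterate (Newton) starting at ψ = 0.41:
  ψ = 0.4100: g = 0.00769, g' = -0.1941 → ψ = 0.4496
  ψ = 0.4496: g = 0.00004, g' = -0.1919 → ψ = 0.4499
Converged at ψ = 0.4499.
Compositions from xᵢ = zᵢ/(1+ψ(Kᵢ−1)), yᵢ = Kᵢxᵢ:
  1: x = 0.2394, y = 0.4190
  2: x = 0.1176, y = 0.1494
  3: x = 0.3667, y = 0.2604
  4: x = 0.2762, y = 0.1713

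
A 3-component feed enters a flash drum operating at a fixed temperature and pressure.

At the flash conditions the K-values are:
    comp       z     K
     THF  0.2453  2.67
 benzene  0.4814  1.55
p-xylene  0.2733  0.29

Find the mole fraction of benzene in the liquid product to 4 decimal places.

Rachford–Rice: g(ψ) = Σ zᵢ(Kᵢ−1)/(1+ψ(Kᵢ−1)) = 0.
g(0) = ΣzᵢKᵢ − 1 = 0.4804 and g(1) = 1 − Σzᵢ/Kᵢ = -0.3449, so a root lies in (0, 1).
Iterate (Newton) starting at ψ = 0.5:
  ψ = 0.5000: g = 0.13006, g' = -0.6239 → ψ = 0.7085
  ψ = 0.7085: g = -0.01227, g' = -0.7767 → ψ = 0.6927
  ψ = 0.6927: g = -0.00016, g' = -0.7569 → ψ = 0.6925
Converged at ψ = 0.6925.
Compositions from xᵢ = zᵢ/(1+ψ(Kᵢ−1)), yᵢ = Kᵢxᵢ:
  THF: x = 0.1138, y = 0.3037
  benzene: x = 0.3486, y = 0.5404
  p-xylene: x = 0.5376, y = 0.1559

x_benzene = 0.3486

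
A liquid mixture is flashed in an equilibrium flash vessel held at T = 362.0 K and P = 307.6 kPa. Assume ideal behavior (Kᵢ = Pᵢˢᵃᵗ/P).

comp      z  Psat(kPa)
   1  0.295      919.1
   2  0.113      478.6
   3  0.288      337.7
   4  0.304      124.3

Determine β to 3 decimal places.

β = 0.711

Raoult's law: Kᵢ = Pᵢˢᵃᵗ/P = Pᵢˢᵃᵗ/307.6.
  K_1 = 919.1/307.6 = 2.98797, K_2 = 478.6/307.6 = 1.55592, K_3 = 337.7/307.6 = 1.09785, K_4 = 124.3/307.6 = 0.40410
Material balance + equilibrium reduce to Σ zᵢ(Kᵢ−1)/(1+β(Kᵢ−1)) = 0.
Feasibility: ΣzᵢKᵢ = 1.496, Σzᵢ/Kᵢ = 1.186 — both > 1, two phases present.
Newton iteration, β⁰ = 0.5:
  β = 0.500: g = 0.1121, g' = -0.536 → β = 0.709
  β = 0.709: g = 0.0011, g' = -0.545 → β = 0.711
Converged at β = 0.711.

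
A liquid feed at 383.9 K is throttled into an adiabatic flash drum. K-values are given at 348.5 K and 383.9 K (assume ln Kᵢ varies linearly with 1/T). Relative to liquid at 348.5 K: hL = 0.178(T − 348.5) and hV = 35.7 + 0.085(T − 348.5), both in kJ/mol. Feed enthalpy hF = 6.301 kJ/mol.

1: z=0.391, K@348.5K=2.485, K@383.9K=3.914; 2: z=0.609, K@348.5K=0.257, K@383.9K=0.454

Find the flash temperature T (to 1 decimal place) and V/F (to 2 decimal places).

T = 352.0 K, V/F = 0.16

Adiabatic flash: solve Rachford–Rice at each trial T, then check hF = ψ·hV(T) + (1−ψ)·hL(T).
  T = 348.5 K: K = (2.485, 0.257), RR gives ψ = 0.116, H_out = 4.146 kJ/mol
  T = 383.9 K: K = (3.914, 0.454), RR gives ψ = 0.507, H_out = 22.736 kJ/mol
  T = 366.2 K: K = (3.153, 0.346), RR gives ψ = 0.315, H_out = 13.888 kJ/mol
  T = 357.4 K: K = (2.809, 0.300), RR gives ψ = 0.222, H_out = 9.317 kJ/mol
  T = 352.9 K: K = (2.642, 0.278), RR gives ψ = 0.170, H_out = 6.798 kJ/mol
  T = 350.7 K: K = (2.563, 0.267), RR gives ψ = 0.144, H_out = 5.499 kJ/mol
  T = 351.8 K: K = (2.603, 0.272), RR gives ψ = 0.157, H_out = 6.155 kJ/mol
Linear interpolation between T = 351.8 (H_out = 6.155) and T = 352.9 (H_out = 6.798) on hF = 6.301 gives T ≈ 352.0 K, at which ψ = 0.16.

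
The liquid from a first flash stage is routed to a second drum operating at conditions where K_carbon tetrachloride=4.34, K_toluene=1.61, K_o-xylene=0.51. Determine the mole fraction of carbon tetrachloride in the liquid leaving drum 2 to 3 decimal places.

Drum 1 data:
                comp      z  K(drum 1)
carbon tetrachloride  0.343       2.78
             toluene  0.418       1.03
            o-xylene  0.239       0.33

Drum 1:
Rachford–Rice: g(ψ₁) = Σ zᵢ(Kᵢ−1)/(1+ψ₁(Kᵢ−1)) = 0.
Feasibility: ΣzᵢKᵢ = 1.463, Σzᵢ/Kᵢ = 1.253 — both > 1, two phases present.
Newton–Raphson from ψ₁ = 0.5:
  ψ₁ = 0.500: g = 0.0946, g' = -0.547 → ψ₁ = 0.673
  ψ₁ = 0.673: g = -0.0015, g' = -0.581 → ψ₁ = 0.670
Converged at ψ₁ = 0.670.
Drum-1 compositions:
  carbon tetrachloride: x = 0.156, y = 0.435
  toluene: x = 0.410, y = 0.422
  o-xylene: x = 0.434, y = 0.143
Drum-2 feed = drum-1 liquid: z₂ = (0.1564, 0.4098, 0.4338).
Drum 2:
Newton–Raphson from ψ₂ = 0.5:
  ψ₂ = 0.500: g = 0.1056, g' = -0.517 → ψ₂ = 0.704
  ψ₂ = 0.704: g = 0.0061, g' = -0.473 → ψ₂ = 0.717
Converged at ψ₂ = 0.717.
  carbon tetrachloride: x = 0.046, y = 0.200
  toluene: x = 0.285, y = 0.459
  o-xylene: x = 0.669, y = 0.341

x_carbon tetrachloride (drum 2) = 0.046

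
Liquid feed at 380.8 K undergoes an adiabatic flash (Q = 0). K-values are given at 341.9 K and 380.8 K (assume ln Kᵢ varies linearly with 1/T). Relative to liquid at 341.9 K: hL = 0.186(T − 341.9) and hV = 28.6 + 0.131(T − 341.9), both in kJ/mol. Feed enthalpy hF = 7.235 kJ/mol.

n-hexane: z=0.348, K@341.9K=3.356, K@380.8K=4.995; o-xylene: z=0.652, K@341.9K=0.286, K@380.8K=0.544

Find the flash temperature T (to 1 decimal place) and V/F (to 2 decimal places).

Adiabatic flash: solve Rachford–Rice at each trial T, then check hF = ψ·hV(T) + (1−ψ)·hL(T).
  T = 341.9 K: K = (3.356, 0.286), RR gives ψ = 0.211, H_out = 6.025 kJ/mol
  T = 380.8 K: K = (4.995, 0.544), RR gives ψ = 0.600, H_out = 23.110 kJ/mol
  T = 361.4 K: K = (4.140, 0.402), RR gives ψ = 0.374, H_out = 13.922 kJ/mol
  T = 351.6 K: K = (3.737, 0.340), RR gives ψ = 0.289, H_out = 9.921 kJ/mol
  T = 346.8 K: K = (3.546, 0.313), RR gives ψ = 0.250, H_out = 7.998 kJ/mol
  T = 344.4 K: K = (3.452, 0.299), RR gives ψ = 0.231, H_out = 7.034 kJ/mol
Linear interpolation between T = 344.4 (H_out = 7.034) and T = 346.8 (H_out = 7.998) on hF = 7.235 gives T ≈ 344.9 K, at which ψ = 0.23.

T = 344.9 K, V/F = 0.23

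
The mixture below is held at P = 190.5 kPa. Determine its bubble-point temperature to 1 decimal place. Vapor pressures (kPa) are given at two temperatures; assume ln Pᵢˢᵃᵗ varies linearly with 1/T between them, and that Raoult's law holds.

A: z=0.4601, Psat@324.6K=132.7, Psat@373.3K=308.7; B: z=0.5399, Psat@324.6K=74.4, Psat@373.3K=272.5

T = 352.6 K

Bubble-point temperature: ΣzᵢPᵢˢᵃᵗ(T) = P. Interpolate ln Pᵢˢᵃᵗ = aᵢ + bᵢ/T.
  T = 324.6 K: ΣzᵢPᵢˢᵃᵗ = 101.22 kPa
  T = 373.3 K: ΣzᵢPᵢˢᵃᵗ = 289.16 kPa
  T = 349.0 K: ΣzᵢPᵢˢᵃᵗ = 176.53 kPa
  T = 361.1 K: ΣzᵢPᵢˢᵃᵗ = 227.27 kPa
  T = 355.1 K: ΣzᵢPᵢˢᵃᵗ = 200.87 kPa
  T = 352.1 K: ΣzᵢPᵢˢᵃᵗ = 188.60 kPa
  T = 353.6 K: ΣzᵢPᵢˢᵃᵗ = 194.66 kPa
Interpolating between 352.1 K and 353.6 K gives T ≈ 352.6 K.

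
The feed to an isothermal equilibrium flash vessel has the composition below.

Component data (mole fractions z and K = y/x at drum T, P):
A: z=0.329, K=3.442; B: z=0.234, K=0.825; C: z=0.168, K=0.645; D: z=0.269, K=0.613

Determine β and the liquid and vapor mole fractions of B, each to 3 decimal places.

β = 0.773, x_B = 0.271, y_B = 0.223

Iterate (Newton) starting at β = 0.42:
  β = 0.420: g = 0.1580, g' = -0.573 → β = 0.696
  β = 0.696: g = 0.0294, g' = -0.391 → β = 0.771
  β = 0.771: g = 0.0009, g' = -0.368 → β = 0.773
Converged at β = 0.773.
Compositions from xᵢ = zᵢ/(1+β(Kᵢ−1)), yᵢ = Kᵢxᵢ:
  A: x = 0.114, y = 0.392
  B: x = 0.271, y = 0.223
  C: x = 0.232, y = 0.149
  D: x = 0.384, y = 0.235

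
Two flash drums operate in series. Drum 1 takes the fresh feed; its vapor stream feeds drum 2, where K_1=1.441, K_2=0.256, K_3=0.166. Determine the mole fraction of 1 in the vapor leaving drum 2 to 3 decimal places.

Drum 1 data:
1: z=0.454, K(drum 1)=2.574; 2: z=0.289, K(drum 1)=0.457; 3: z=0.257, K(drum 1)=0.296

y_1 (drum 2) = 0.920

Drum 1:
Material balance + equilibrium reduce to Σ zᵢ(Kᵢ−1)/(1+ψ₁(Kᵢ−1)) = 0.
Feasibility: ΣzᵢKᵢ = 1.377, Σzᵢ/Kᵢ = 1.677 — both > 1, two phases present.
Iterate (Newton) starting at ψ₁ = 0.5:
  ψ₁ = 0.500: g = -0.0947, g' = -0.816 → ψ₁ = 0.384
  ψ₁ = 0.384: g = -0.0008, g' = -0.812 → ψ₁ = 0.383
Converged at ψ₁ = 0.383.
Drum-1 compositions:
  1: x = 0.283, y = 0.729
  2: x = 0.365, y = 0.167
  3: x = 0.352, y = 0.104
Drum-2 feed = drum-1 vapor: z₂ = (0.7291, 0.1667, 0.1042).
Drum 2:
Let ψ₂ = V/F and solve Σ zᵢ(Kᵢ−1)/(1+ψ₂(Kᵢ−1)) = 0.
Feasibility: ΣzᵢKᵢ = 1.111, Σzᵢ/Kᵢ = 1.785 — both > 1, two phases present.
Newton–Raphson from ψ₂ = 0.5:
  ψ₂ = 0.500: g = -0.0831, g' = -0.542 → ψ₂ = 0.347
  ψ₂ = 0.347: g = -0.0105, g' = -0.418 → ψ₂ = 0.322
  ψ₂ = 0.322: g = -0.0002, g' = -0.404 → ψ₂ = 0.321
Converged at ψ₂ = 0.321.
  1: x = 0.639, y = 0.920
  2: x = 0.219, y = 0.056
  3: x = 0.142, y = 0.024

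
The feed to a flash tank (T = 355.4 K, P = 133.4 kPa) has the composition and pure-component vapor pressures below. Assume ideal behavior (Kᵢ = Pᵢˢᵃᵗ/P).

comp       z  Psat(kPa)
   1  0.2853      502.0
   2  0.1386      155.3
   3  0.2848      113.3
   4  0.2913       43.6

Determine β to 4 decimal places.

Raoult's law: Kᵢ = Pᵢˢᵃᵗ/P = Pᵢˢᵃᵗ/133.4.
  K_1 = 502.0/133.4 = 3.763118, K_2 = 155.3/133.4 = 1.164168, K_3 = 113.3/133.4 = 0.849325, K_4 = 43.6/133.4 = 0.326837
Let β = V/F and solve Σ zᵢ(Kᵢ−1)/(1+β(Kᵢ−1)) = 0.
Feasibility: ΣzᵢKᵢ = 1.5721, Σzᵢ/Kᵢ = 1.4215 — both > 1, two phases present.
Newton–Raphson from β = 0.34:
  β = 0.3400: g = 0.12849, g' = -0.8116 → β = 0.4983
  β = 0.4983: g = 0.01122, g' = -0.6952 → β = 0.5145
Converged at β = 0.5145.

β = 0.5145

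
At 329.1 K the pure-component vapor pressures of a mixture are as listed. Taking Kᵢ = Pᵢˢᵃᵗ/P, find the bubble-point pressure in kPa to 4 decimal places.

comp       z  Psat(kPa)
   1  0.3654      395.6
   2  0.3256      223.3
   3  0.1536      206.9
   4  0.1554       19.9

At the bubble point ψ → 0, so ΣzᵢKᵢ = 1 with Kᵢ = Pᵢˢᵃᵗ/P ⇒ P = ΣzᵢPᵢˢᵃᵗ.
P = 0.3654·395.6 + 0.3256·223.3 + 0.1536·206.9 + 0.1554·19.9 = 252.1310 kPa

Pbub = 252.1310 kPa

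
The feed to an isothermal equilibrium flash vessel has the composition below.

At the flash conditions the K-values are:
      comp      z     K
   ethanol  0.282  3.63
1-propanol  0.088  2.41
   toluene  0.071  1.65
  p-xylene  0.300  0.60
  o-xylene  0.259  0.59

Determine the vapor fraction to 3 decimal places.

ψ = 0.785

Rachford–Rice: g(ψ) = Σ zᵢ(Kᵢ−1)/(1+ψ(Kᵢ−1)) = 0.
Check two-phase: ΣzᵢKᵢ = 1.686 > 1 and Σzᵢ/Kᵢ = 1.096 > 1, so g(0) = 0.686 > 0 and g(1) = -0.096 < 0.
Newton–Raphson from ψ = 0.5:
  ψ = 0.500: g = 0.1444, g' = -0.585 → ψ = 0.747
  ψ = 0.747: g = 0.0176, g' = -0.465 → ψ = 0.785
Converged at ψ = 0.785.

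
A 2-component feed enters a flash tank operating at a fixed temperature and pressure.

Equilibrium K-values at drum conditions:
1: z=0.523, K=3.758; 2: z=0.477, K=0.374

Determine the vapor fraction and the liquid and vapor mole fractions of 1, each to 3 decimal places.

Material balance + equilibrium reduce to Σ zᵢ(Kᵢ−1)/(1+ψ(Kᵢ−1)) = 0.
Feasibility: ΣzᵢKᵢ = 2.144, Σzᵢ/Kᵢ = 1.415 — both > 1, two phases present.
Iterate (Newton) starting at ψ = 0.5:
  ψ = 0.500: g = 0.1717, g' = -1.099 → ψ = 0.656
  ψ = 0.656: g = 0.0066, g' = -1.042 → ψ = 0.663
Converged at ψ = 0.663.
Compositions from xᵢ = zᵢ/(1+ψ(Kᵢ−1)), yᵢ = Kᵢxᵢ:
  1: x = 0.185, y = 0.695
  2: x = 0.815, y = 0.305

ψ = 0.663, x_1 = 0.185, y_1 = 0.695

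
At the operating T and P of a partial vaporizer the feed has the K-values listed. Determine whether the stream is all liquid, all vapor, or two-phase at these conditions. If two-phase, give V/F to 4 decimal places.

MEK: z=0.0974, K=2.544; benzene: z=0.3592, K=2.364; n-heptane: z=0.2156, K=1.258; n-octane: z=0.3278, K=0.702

all vapor

ΣzᵢKᵢ = 1.5983; Σzᵢ/Kᵢ = 0.8286.
Since Σzᵢ/Kᵢ < 1 the mixture is above its dew point — single vapor phase.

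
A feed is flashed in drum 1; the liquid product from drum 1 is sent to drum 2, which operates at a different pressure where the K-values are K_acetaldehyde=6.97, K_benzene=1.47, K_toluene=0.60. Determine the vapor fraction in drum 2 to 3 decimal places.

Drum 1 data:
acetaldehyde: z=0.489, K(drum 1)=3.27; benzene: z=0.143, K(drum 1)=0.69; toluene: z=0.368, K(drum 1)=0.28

V/F (drum 2) = 0.646

Drum 1:
Rachford–Rice: g(ψ₁) = Σ zᵢ(Kᵢ−1)/(1+ψ₁(Kᵢ−1)) = 0.
Check two-phase: ΣzᵢKᵢ = 1.801 > 1 and Σzᵢ/Kᵢ = 1.671 > 1, so g(0) = 0.801 > 0 and g(1) = -0.671 < 0.
Newton iteration, ψ₁⁰ = 0.5:
  ψ₁ = 0.500: g = 0.0535, g' = -1.038 → ψ₁ = 0.552
  ψ₁ = 0.552: g = -0.0000, g' = -1.042 → ψ₁ = 0.551
Converged at ψ₁ = 0.551.
Drum-1 compositions:
  acetaldehyde: x = 0.217, y = 0.710
  benzene: x = 0.172, y = 0.119
  toluene: x = 0.610, y = 0.171
Drum-2 feed = drum-1 liquid: z₂ = (0.2172, 0.1725, 0.6104).
Drum 2:
Material balance + equilibrium reduce to Σ zᵢ(Kᵢ−1)/(1+ψ₂(Kᵢ−1)) = 0.
Check two-phase: ΣzᵢKᵢ = 2.133 > 1 and Σzᵢ/Kᵢ = 1.166 > 1, so g(0) = 1.133 > 0 and g(1) = -0.166 < 0.
Newton iteration, ψ₂⁰ = 0.5:
  ψ₂ = 0.500: g = 0.0858, g' = -0.665 → ψ₂ = 0.629
  ψ₂ = 0.629: g = 0.0090, g' = -0.539 → ψ₂ = 0.646
Converged at ψ₂ = 0.646.
  acetaldehyde: x = 0.045, y = 0.312
  benzene: x = 0.132, y = 0.195
  toluene: x = 0.823, y = 0.494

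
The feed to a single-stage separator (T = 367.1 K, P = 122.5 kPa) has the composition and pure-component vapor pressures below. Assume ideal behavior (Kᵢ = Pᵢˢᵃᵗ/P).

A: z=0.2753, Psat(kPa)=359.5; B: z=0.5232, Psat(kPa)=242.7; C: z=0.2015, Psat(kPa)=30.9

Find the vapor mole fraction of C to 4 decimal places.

Raoult's law: Kᵢ = Pᵢˢᵃᵗ/P = Pᵢˢᵃᵗ/122.5.
  K_A = 359.5/122.5 = 2.934694, K_B = 242.7/122.5 = 1.981224, K_C = 30.9/122.5 = 0.252245
Rachford–Rice: g(V/F) = Σ zᵢ(Kᵢ−1)/(1+V/F(Kᵢ−1)) = 0.
Feasibility: ΣzᵢKᵢ = 1.8953, Σzᵢ/Kᵢ = 1.1567 — both > 1, two phases present.
Newton iteration, V/F⁰ = 0.65:
  V/F = 0.6500: g = 0.25622, g' = -0.8165 → V/F = 0.9638
  V/F = 0.9638: g = -0.08967, g' = -1.7028 → V/F = 0.9111
  V/F = 0.9111: g = -0.00896, g' = -1.3848 → V/F = 0.9047
  V/F = 0.9047: g = -0.00010, g' = -1.3540 → V/F = 0.9046
Converged at V/F = 0.9046.
Compositions from xᵢ = zᵢ/(1+V/F(Kᵢ−1)), yᵢ = Kᵢxᵢ:
  A: x = 0.1001, y = 0.2938
  B: x = 0.2772, y = 0.5491
  C: x = 0.6227, y = 0.1571

y_C = 0.1571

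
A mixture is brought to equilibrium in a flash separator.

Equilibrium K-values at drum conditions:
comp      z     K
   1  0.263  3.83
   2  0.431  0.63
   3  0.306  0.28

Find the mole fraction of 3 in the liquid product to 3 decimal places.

Rachford–Rice: g(ψ) = Σ zᵢ(Kᵢ−1)/(1+ψ(Kᵢ−1)) = 0.
g(0) = ΣzᵢKᵢ − 1 = 0.365 and g(1) = 1 − Σzᵢ/Kᵢ = -0.846, so a root lies in (0, 1).
Iterate (Newton) starting at ψ = 0.56:
  ψ = 0.560: g = -0.2824, g' = -0.855 → ψ = 0.230
  ψ = 0.230: g = 0.0130, g' = -1.072 → ψ = 0.242
Converged at ψ = 0.242.
Compositions from xᵢ = zᵢ/(1+ψ(Kᵢ−1)), yᵢ = Kᵢxᵢ:
  1: x = 0.156, y = 0.598
  2: x = 0.473, y = 0.298
  3: x = 0.371, y = 0.104

x_3 = 0.371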